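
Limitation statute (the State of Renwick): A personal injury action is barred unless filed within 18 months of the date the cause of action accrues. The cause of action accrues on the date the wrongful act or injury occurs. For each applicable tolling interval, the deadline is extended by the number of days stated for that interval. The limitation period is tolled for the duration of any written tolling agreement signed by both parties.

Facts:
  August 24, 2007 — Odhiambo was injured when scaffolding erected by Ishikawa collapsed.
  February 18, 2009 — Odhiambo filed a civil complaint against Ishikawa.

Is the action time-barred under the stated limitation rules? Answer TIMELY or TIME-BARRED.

TIMELY

The claim accrued on August 24, 2007, when the wrongful act occurred.
18 months from August 24, 2007 is February 24, 2009.
The February 18, 2009 filing precedes the February 24, 2009 deadline; the claim is timely.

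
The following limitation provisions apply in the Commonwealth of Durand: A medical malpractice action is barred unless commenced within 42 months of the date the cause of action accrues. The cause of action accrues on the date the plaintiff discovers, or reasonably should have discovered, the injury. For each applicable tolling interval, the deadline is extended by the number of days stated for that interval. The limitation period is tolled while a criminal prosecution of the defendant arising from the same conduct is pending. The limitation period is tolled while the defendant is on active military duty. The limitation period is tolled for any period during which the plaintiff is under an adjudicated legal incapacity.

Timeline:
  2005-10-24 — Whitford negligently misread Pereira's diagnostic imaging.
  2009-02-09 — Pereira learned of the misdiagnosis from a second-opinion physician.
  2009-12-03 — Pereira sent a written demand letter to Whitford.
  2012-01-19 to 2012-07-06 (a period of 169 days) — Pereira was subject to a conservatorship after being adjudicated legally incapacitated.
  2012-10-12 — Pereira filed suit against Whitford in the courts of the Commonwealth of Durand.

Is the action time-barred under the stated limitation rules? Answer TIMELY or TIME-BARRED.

Accrual is tied to discovery, so the period began on 2009-02-09 rather than on 2005-10-24 when the act occurred.
42 months from 2009-02-09 is 2012-08-09.
The period was tolled for 169 days by the plaintiff's legal incapacity (2012-01-19 to 2012-07-06), pushing the deadline to 2013-01-25.
The other events in the timeline have no effect on the limitation period under the stated rules.
Filing on 2012-10-12 beat the 2013-01-25 deadline — the action is timely.

TIMELY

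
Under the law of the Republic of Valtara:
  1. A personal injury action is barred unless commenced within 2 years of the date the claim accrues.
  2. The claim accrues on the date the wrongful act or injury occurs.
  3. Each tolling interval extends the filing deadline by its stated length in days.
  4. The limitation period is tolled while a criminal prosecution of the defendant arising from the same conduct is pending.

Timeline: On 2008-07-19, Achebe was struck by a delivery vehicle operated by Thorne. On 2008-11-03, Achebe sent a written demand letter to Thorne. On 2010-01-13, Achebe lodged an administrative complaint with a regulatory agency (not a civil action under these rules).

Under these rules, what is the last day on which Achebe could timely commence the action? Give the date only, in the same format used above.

The claim accrued on 2008-07-19, when the wrongful act occurred.
2 years from 2008-07-19 is 2010-07-19.
The other events in the timeline have no effect on the limitation period under the stated rules.

2010-07-19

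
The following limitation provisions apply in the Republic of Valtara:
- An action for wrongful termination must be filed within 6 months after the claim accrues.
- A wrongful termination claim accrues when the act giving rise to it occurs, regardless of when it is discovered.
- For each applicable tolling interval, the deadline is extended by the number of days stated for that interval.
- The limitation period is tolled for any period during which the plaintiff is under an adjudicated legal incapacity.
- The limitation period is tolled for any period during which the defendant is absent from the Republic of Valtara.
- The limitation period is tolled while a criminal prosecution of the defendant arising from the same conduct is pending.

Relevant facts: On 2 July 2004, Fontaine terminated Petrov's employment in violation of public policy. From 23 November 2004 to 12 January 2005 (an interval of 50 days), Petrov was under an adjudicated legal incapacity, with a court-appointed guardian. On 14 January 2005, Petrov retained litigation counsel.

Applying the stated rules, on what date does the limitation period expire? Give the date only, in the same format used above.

The claim accrued on 2 July 2004, the date of the act.
The untolled deadline — 6 months after 2 July 2004 — is 2 January 2005.
Because the plaintiff's legal incapacity ran from 23 November 2004 to 12 January 2005, the deadline is extended by 50 days to 21 February 2005.
None of the other events listed affects the running of the period under the stated rules.

21 February 2005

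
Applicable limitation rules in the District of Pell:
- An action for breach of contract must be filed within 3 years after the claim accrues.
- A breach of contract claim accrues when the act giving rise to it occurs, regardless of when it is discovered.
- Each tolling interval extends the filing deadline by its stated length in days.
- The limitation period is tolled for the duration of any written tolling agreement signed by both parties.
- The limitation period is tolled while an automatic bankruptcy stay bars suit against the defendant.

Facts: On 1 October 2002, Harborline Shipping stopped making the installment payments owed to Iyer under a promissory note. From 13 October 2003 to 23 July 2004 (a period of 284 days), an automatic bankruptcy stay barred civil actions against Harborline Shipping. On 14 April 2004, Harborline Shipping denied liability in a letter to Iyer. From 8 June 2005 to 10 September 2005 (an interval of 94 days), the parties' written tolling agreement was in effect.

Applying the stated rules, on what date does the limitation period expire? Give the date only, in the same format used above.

The claim accrued on 1 October 2002, the date of the act.
3 years from 1 October 2002 is 1 October 2005.
The automatic bankruptcy stay from 13 October 2003 to 23 July 2004 tolled the period for 284 days, extending the deadline to 12 July 2006.
Because the written tolling agreement ran from 8 June 2005 to 10 September 2005, the deadline is extended by 94 days to 14 October 2006.
None of the other events listed affects the running of the period under the stated rules.

14 October 2006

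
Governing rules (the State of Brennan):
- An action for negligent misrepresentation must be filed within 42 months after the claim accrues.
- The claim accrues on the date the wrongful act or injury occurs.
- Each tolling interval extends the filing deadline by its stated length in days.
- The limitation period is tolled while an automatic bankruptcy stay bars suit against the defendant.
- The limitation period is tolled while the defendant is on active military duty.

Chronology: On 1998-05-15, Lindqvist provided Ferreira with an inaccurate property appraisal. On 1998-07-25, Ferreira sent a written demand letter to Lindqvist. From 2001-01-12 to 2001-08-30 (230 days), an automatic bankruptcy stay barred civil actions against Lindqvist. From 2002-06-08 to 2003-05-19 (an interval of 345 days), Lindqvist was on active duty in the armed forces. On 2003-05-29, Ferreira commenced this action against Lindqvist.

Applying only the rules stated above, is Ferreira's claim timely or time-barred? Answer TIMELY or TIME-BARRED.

TIMELY

The claim accrued on 1998-05-15, when the wrongful act occurred.
42 months from 1998-05-15 is 2001-11-15.
Because the automatic bankruptcy stay ran from 2001-01-12 to 2001-08-30, the deadline is extended by 230 days to 2002-07-03.
The defendant's active military service from 2002-06-08 to 2003-05-19 tolled the period for 345 days, extending the deadline to 2003-06-13.
Nothing else in the chronology tolls or restarts the period.
The 2003-05-29 filing precedes the 2003-06-13 deadline; the claim is timely.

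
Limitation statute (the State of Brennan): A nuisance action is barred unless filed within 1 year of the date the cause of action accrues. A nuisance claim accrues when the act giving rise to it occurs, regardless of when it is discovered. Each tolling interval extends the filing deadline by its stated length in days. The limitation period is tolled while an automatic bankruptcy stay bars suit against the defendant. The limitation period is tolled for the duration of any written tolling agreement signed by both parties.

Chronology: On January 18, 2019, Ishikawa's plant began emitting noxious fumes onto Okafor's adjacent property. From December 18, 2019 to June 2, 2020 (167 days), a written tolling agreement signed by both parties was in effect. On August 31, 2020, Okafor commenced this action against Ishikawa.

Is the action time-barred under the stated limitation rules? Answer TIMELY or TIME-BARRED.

TIME-BARRED

The claim accrued on January 18, 2019, when the wrongful act occurred.
Adding the 1 year base period to January 18, 2019 gives a deadline of January 18, 2020, before any tolling.
The written tolling agreement from December 18, 2019 to June 2, 2020 tolled the period for 167 days, extending the deadline to July 3, 2020.
Okafor filed on August 31, 2020, after the July 3, 2020 deadline, so the action is time-barred.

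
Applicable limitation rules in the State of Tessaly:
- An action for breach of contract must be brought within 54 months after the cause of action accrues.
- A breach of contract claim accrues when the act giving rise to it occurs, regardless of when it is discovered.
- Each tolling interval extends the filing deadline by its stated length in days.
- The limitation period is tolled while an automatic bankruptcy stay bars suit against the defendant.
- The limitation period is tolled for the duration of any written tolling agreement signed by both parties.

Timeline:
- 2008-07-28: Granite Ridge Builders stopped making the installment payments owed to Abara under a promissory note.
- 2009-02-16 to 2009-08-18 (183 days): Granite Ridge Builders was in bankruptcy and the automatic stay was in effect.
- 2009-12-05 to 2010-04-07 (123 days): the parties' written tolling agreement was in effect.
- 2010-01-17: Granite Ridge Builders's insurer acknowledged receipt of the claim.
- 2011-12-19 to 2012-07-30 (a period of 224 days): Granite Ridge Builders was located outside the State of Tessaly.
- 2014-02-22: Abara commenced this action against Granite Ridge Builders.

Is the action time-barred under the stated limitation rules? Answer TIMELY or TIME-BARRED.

TIME-BARRED

The limitation period began to run on 2008-07-28.
54 months from 2008-07-28 is 2013-01-28.
Because the automatic bankruptcy stay ran from 2009-02-16 to 2009-08-18, the deadline is extended by 183 days to 2013-07-30.
Because the written tolling agreement ran from 2009-12-05 to 2010-04-07, the deadline is extended by 123 days to 2013-11-30.
Although the defendant's absence ran from 2011-12-19 to 2012-07-30, the stated rules do not make that a tolling event, so it is disregarded.
Nothing else in the chronology tolls or restarts the period.
Abara filed on 2014-02-22, after the 2013-11-30 deadline, so the action is time-barred.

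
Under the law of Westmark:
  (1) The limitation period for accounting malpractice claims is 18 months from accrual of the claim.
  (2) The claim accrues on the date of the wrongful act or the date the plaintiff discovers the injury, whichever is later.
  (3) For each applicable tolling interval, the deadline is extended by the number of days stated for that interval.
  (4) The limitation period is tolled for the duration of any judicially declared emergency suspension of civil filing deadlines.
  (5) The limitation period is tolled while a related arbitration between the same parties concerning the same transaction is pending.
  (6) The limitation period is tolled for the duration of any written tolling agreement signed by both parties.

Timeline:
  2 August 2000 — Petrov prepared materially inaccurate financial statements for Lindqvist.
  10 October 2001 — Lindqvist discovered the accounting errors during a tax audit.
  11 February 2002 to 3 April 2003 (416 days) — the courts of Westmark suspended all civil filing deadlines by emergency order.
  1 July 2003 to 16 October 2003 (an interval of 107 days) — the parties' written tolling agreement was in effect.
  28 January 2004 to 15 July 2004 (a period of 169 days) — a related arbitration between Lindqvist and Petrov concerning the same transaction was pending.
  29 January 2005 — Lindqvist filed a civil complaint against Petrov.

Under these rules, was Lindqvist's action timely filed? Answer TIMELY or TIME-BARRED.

Taking the later of the act (2 August 2000) and discovery (10 October 2001), the claim accrued on 10 October 2001.
Adding the 18 months base period to 10 October 2001 gives a deadline of 10 April 2003, before any tolling.
Because the emergency suspension of filing deadlines ran from 11 February 2002 to 3 April 2003, the deadline is extended by 416 days to 30 May 2004.
The written tolling agreement from 1 July 2003 to 16 October 2003 tolled the period for 107 days, extending the deadline to 14 September 2004.
The pending related arbitration from 28 January 2004 to 15 July 2004 tolled the period for 169 days, extending the deadline to 2 March 2005.
Filing on 29 January 2005 beat the 2 March 2005 deadline — the action is timely.

TIMELY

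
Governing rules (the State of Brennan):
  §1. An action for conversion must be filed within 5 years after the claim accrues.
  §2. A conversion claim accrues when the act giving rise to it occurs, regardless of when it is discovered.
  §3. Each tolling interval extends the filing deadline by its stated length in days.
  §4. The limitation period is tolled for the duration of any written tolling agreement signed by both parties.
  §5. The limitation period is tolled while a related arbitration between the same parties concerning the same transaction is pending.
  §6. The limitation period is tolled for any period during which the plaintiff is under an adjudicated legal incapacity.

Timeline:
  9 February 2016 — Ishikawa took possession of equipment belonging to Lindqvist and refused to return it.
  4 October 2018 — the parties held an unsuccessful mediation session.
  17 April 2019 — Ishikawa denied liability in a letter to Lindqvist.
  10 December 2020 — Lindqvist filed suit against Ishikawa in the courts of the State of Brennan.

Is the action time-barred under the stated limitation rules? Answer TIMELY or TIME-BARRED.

The claim accrued on 9 February 2016, the date of the act.
The untolled deadline — 5 years after 9 February 2016 — is 9 February 2021.
The other events in the timeline have no effect on the limitation period under the stated rules.
Lindqvist filed on 10 December 2020, before the 9 February 2021 deadline, so the action is timely.

TIMELY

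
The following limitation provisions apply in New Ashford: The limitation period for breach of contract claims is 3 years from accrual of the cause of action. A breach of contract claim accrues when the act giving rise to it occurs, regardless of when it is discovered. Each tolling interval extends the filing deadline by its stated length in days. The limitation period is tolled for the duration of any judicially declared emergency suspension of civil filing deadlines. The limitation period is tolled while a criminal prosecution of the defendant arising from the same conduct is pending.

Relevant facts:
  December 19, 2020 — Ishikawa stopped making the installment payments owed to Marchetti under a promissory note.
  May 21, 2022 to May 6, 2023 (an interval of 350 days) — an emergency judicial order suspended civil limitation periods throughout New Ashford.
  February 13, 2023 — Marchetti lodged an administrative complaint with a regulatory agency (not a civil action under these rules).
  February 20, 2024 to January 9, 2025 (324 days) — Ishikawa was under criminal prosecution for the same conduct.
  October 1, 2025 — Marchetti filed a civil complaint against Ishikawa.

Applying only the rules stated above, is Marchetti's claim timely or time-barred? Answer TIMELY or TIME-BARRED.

TIMELY

The claim accrued on December 19, 2020, when the wrongful act occurred.
3 years from December 19, 2020 is December 19, 2023.
Because the emergency suspension of filing deadlines ran from May 21, 2022 to May 6, 2023, the deadline is extended by 350 days to December 3, 2024.
Because the pending criminal prosecution ran from February 20, 2024 to January 9, 2025, the deadline is extended by 324 days to October 23, 2025.
None of the other events listed affects the running of the period under the stated rules.
Marchetti filed on October 1, 2025, before the October 23, 2025 deadline, so the action is timely.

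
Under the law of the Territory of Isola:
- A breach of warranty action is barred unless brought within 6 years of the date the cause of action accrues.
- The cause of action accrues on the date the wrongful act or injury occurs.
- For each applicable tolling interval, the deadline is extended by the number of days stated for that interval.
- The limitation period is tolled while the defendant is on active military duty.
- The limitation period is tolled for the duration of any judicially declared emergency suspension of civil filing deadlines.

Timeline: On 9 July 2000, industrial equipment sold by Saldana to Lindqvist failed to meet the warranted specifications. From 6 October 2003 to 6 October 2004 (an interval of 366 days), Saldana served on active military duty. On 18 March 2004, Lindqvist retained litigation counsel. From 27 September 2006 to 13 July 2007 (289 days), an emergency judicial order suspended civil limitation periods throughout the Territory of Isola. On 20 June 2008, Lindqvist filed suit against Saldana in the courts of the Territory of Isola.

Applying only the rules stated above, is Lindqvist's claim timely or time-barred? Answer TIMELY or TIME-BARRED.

TIME-BARRED

The limitation period began to run on 9 July 2000.
Adding the 6 years base period to 9 July 2000 gives a deadline of 9 July 2006, before any tolling.
Because the defendant's active military service ran from 6 October 2003 to 6 October 2004, the deadline is extended by 366 days to 10 July 2007.
Because the emergency suspension of filing deadlines ran from 27 September 2006 to 13 July 2007, the deadline is extended by 289 days to 24 April 2008.
The other events in the timeline have no effect on the limitation period under the stated rules.
Filing on 20 June 2008 missed the 24 April 2008 deadline — the action is time-barred.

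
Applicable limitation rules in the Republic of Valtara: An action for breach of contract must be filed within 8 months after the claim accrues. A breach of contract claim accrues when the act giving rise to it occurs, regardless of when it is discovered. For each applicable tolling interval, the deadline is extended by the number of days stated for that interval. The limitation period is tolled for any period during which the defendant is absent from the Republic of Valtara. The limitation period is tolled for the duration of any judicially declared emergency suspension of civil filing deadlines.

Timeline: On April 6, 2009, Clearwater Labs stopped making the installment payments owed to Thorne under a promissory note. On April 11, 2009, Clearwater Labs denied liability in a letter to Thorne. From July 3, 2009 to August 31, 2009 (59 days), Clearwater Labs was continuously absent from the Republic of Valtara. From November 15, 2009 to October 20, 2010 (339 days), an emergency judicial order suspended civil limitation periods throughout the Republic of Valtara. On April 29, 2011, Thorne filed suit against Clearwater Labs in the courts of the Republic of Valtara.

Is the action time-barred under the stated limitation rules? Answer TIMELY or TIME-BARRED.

The claim accrued on April 6, 2009, the date of the act.
The untolled deadline — 8 months after April 6, 2009 — is December 6, 2009.
Because the defendant's absence from the jurisdiction ran from July 3, 2009 to August 31, 2009, the deadline is extended by 59 days to February 3, 2010.
Because the emergency suspension of filing deadlines ran from November 15, 2009 to October 20, 2010, the deadline is extended by 339 days to January 8, 2011.
None of the other events listed affects the running of the period under the stated rules.
Filing on April 29, 2011 missed the January 8, 2011 deadline — the action is time-barred.

TIME-BARRED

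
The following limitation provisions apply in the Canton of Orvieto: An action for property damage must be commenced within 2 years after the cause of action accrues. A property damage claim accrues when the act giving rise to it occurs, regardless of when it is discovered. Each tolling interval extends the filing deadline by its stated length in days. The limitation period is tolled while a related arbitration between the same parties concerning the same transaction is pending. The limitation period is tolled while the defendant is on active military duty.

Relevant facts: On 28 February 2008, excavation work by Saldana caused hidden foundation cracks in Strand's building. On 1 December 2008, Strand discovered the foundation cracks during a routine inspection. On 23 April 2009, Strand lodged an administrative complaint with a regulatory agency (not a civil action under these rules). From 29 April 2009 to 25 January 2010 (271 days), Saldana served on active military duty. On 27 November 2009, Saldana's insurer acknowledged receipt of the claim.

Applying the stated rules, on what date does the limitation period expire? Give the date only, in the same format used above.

26 November 2010

Accrual is governed by the date of the act, so the period began to run on 28 February 2008; the later discovery on 1 December 2008 is irrelevant under the stated rule.
2 years from 28 February 2008 is 28 February 2010.
Because the defendant's active military service ran from 29 April 2009 to 25 January 2010, the deadline is extended by 271 days to 26 November 2010.
Nothing else in the chronology tolls or restarts the period.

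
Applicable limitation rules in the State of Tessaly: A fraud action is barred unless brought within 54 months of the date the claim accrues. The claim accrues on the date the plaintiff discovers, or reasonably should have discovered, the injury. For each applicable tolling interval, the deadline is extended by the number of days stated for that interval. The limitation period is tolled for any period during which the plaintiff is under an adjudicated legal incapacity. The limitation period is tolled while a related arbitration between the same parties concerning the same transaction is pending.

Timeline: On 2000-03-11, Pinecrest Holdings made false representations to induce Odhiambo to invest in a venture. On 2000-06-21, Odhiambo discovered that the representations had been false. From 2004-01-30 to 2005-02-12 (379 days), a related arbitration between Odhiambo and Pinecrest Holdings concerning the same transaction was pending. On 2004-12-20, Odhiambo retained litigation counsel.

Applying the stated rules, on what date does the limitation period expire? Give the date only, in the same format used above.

2006-01-04

Under the discovery rule, the claim accrued on 2000-06-21, when Odhiambo discovered the injury — not on the 2000-03-11 date of the underlying act.
Adding the 54 months base period to 2000-06-21 gives a deadline of 2004-12-21, before any tolling.
The period was tolled for 379 days by the pending related arbitration (2004-01-30 to 2005-02-12), pushing the deadline to 2006-01-04.
None of the other events listed affects the running of the period under the stated rules.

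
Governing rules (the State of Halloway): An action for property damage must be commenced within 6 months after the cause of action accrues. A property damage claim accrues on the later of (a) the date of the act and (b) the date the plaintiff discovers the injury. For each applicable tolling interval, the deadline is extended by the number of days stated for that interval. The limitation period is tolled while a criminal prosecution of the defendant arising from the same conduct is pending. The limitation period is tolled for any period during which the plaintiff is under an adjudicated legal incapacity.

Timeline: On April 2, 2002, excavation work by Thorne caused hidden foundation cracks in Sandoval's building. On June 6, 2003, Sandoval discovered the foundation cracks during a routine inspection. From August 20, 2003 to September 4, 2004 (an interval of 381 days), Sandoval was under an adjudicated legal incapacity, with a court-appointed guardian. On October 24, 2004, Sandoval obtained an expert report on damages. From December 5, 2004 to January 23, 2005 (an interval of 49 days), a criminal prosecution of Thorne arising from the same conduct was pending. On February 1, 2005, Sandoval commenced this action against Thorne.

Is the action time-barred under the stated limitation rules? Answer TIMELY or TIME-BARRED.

TIMELY

The claim accrued on June 6, 2003 — the later of the April 2, 2002 act and the June 6, 2003 discovery.
Adding the 6 months base period to June 6, 2003 gives a deadline of December 6, 2003, before any tolling.
Because the plaintiff's legal incapacity ran from August 20, 2003 to September 4, 2004, the deadline is extended by 381 days to December 21, 2004.
The pending criminal prosecution from December 5, 2004 to January 23, 2005 tolled the period for 49 days, extending the deadline to February 8, 2005.
The other events in the timeline have no effect on the limitation period under the stated rules.
Sandoval filed on February 1, 2005, before the February 8, 2005 deadline, so the action is timely.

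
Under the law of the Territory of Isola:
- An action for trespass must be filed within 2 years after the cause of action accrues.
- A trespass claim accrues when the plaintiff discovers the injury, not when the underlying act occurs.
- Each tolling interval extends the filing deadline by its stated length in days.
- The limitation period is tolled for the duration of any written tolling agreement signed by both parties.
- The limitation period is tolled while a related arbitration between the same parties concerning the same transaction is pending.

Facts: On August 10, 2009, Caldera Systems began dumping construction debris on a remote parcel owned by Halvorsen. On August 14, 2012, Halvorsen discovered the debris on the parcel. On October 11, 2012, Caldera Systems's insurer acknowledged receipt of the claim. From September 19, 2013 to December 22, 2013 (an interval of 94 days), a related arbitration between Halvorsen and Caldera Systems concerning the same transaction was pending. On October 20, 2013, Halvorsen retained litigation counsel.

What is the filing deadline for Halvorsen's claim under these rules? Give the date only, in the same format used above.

November 16, 2014

Accrual is tied to discovery, so the period began on August 14, 2012 rather than on August 10, 2009 when the act occurred.
Adding the 2 years base period to August 14, 2012 gives a deadline of August 14, 2014, before any tolling.
The pending related arbitration from September 19, 2013 to December 22, 2013 tolled the period for 94 days, extending the deadline to November 16, 2014.
The other events in the timeline have no effect on the limitation period under the stated rules.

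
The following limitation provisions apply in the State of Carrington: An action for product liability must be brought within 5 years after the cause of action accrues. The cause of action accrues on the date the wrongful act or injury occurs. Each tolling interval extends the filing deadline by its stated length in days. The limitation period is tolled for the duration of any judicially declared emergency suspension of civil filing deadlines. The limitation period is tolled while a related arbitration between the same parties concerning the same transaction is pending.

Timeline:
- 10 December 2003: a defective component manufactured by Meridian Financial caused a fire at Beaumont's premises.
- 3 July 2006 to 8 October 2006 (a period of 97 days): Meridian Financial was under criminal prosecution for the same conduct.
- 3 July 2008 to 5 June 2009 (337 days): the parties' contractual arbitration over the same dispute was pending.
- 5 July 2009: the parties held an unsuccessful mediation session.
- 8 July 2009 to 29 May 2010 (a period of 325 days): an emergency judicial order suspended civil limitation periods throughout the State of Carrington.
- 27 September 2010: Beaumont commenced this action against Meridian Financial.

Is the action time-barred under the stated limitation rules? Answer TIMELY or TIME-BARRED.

The limitation period began to run on 10 December 2003.
Adding the 5 years base period to 10 December 2003 gives a deadline of 10 December 2008, before any tolling.
The period was tolled for 337 days by the pending related arbitration (3 July 2008 to 5 June 2009), pushing the deadline to 12 November 2009.
The period was tolled for 325 days by the emergency suspension of filing deadlines (8 July 2009 to 29 May 2010), pushing the deadline to 3 October 2010.
No stated provision tolls the period for a criminal prosecution, so the interval from 3 July 2006 to 8 October 2006 has no effect on the deadline.
The other events in the timeline have no effect on the limitation period under the stated rules.
The 27 September 2010 filing precedes the 3 October 2010 deadline; the claim is timely.

TIMELY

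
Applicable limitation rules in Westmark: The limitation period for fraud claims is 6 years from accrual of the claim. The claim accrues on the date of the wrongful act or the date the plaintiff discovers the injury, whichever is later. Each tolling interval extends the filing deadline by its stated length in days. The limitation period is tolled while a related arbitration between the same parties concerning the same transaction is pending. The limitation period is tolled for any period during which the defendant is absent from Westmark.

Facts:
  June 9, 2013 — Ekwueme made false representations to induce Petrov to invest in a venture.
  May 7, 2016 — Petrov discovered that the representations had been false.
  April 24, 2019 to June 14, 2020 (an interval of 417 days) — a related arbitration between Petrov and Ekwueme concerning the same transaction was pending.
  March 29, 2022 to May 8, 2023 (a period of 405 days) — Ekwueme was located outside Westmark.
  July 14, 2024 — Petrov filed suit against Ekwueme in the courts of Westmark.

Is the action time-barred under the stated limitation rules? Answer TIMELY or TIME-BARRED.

TIMELY

The claim accrued on May 7, 2016 — the later of the June 9, 2013 act and the May 7, 2016 discovery.
The untolled deadline — 6 years after May 7, 2016 — is May 7, 2022.
The pending related arbitration from April 24, 2019 to June 14, 2020 tolled the period for 417 days, extending the deadline to June 28, 2023.
The period was tolled for 405 days by the defendant's absence from the jurisdiction (March 29, 2022 to May 8, 2023), pushing the deadline to August 6, 2024.
Filing on July 14, 2024 beat the August 6, 2024 deadline — the action is timely.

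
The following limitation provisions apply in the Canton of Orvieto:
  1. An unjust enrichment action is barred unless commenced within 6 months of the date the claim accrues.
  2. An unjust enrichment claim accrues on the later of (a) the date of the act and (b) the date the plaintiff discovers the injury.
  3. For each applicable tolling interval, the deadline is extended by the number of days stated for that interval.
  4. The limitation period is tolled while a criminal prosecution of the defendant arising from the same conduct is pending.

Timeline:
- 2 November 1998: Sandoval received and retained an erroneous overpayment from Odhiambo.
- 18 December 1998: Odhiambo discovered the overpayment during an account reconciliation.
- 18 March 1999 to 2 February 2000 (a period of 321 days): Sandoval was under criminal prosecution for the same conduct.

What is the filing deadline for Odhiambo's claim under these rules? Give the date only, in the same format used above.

Taking the later of the act (2 November 1998) and discovery (18 December 1998), the claim accrued on 18 December 1998.
Adding the 6 months base period to 18 December 1998 gives a deadline of 18 June 1999, before any tolling.
Because the pending criminal prosecution ran from 18 March 1999 to 2 February 2000, the deadline is extended by 321 days to 4 May 2000.

4 May 2000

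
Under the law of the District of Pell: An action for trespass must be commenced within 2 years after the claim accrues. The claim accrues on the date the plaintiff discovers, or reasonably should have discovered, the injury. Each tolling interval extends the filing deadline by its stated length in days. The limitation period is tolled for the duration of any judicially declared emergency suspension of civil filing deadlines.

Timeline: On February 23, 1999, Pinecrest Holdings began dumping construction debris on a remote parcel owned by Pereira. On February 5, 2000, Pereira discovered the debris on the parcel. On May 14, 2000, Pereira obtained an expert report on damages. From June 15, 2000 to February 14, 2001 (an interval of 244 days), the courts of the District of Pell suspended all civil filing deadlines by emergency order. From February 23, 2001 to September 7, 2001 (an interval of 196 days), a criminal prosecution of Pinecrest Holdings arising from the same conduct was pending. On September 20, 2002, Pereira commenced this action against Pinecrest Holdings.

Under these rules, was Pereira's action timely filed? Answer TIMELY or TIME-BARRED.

TIMELY

Under the discovery rule, the claim accrued on February 5, 2000, when Pereira discovered the injury — not on the February 23, 1999 date of the underlying act.
The untolled deadline — 2 years after February 5, 2000 — is February 5, 2002.
The emergency suspension of filing deadlines from June 15, 2000 to February 14, 2001 tolled the period for 244 days, extending the deadline to October 7, 2002.
The pending criminal prosecution from February 23, 2001 to September 7, 2001 does not toll the period, because no stated rule makes a criminal prosecution a tolling event.
Nothing else in the chronology tolls or restarts the period.
The September 20, 2002 filing precedes the October 7, 2002 deadline; the claim is timely.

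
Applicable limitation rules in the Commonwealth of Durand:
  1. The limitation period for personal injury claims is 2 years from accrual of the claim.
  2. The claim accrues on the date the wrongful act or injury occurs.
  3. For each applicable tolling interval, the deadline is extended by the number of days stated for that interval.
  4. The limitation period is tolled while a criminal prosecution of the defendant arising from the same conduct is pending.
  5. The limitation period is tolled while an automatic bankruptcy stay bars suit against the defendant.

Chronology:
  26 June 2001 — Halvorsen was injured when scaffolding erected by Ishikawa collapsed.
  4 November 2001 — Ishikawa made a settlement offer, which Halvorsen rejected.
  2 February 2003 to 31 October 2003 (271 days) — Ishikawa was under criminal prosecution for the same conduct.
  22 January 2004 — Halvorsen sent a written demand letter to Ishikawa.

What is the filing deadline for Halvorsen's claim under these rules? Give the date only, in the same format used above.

23 March 2004

The limitation period began to run on 26 June 2001.
The untolled deadline — 2 years after 26 June 2001 — is 26 June 2003.
The pending criminal prosecution from 2 February 2003 to 31 October 2003 tolled the period for 271 days, extending the deadline to 23 March 2004.
Nothing else in the chronology tolls or restarts the period.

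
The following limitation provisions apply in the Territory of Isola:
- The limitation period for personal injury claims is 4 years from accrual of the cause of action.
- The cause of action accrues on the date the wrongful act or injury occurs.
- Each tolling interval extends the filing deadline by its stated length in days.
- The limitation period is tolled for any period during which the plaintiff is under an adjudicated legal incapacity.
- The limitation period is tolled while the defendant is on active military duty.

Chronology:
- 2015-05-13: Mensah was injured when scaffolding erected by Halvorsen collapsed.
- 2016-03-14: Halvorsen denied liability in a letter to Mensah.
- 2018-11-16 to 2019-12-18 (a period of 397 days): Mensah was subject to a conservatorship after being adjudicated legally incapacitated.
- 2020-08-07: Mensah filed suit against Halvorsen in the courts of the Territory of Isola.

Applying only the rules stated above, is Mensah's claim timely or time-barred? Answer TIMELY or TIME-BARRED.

The claim accrued on 2015-05-13, when the wrongful act occurred.
The untolled deadline — 4 years after 2015-05-13 — is 2019-05-13.
Because the plaintiff's legal incapacity ran from 2018-11-16 to 2019-12-18, the deadline is extended by 397 days to 2020-06-13.
The other events in the timeline have no effect on the limitation period under the stated rules.
Mensah filed on 2020-08-07, after the 2020-06-13 deadline, so the action is time-barred.

TIME-BARRED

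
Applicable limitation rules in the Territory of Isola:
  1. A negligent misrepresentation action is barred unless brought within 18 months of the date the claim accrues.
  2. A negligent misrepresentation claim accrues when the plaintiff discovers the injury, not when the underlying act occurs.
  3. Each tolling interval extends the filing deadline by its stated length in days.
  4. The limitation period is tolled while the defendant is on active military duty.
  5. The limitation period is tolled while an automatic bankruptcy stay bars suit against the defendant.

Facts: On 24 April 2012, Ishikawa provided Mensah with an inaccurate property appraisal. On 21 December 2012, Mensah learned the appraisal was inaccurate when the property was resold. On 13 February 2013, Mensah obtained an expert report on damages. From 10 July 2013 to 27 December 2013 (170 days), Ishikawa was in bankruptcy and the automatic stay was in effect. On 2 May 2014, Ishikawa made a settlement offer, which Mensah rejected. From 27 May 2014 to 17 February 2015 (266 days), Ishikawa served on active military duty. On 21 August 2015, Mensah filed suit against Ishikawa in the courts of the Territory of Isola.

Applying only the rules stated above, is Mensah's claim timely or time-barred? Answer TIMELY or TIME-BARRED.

The claim did not accrue until Mensah discovered the injury on 21 December 2012; the 24 April 2012 act date does not start the clock under the stated rule.
Adding the 18 months base period to 21 December 2012 gives a deadline of 21 June 2014, before any tolling.
Because the automatic bankruptcy stay ran from 10 July 2013 to 27 December 2013, the deadline is extended by 170 days to 8 December 2014.
Because the defendant's active military service ran from 27 May 2014 to 17 February 2015, the deadline is extended by 266 days to 31 August 2015.
The other events in the timeline have no effect on the limitation period under the stated rules.
The 21 August 2015 filing precedes the 31 August 2015 deadline; the claim is timely.

TIMELY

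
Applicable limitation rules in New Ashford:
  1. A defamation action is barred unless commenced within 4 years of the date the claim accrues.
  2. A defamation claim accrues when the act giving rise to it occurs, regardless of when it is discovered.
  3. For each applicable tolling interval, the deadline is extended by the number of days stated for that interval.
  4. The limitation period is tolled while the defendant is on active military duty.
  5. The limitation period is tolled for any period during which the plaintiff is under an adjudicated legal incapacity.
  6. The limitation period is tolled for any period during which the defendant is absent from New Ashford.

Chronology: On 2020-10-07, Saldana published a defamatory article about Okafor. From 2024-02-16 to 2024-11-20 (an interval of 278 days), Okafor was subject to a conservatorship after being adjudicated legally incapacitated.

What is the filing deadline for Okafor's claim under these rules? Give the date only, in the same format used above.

The claim accrued on 2020-10-07, when the wrongful act occurred.
Adding the 4 years base period to 2020-10-07 gives a deadline of 2024-10-07, before any tolling.
Because the plaintiff's legal incapacity ran from 2024-02-16 to 2024-11-20, the deadline is extended by 278 days to 2025-07-12.

2025-07-12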